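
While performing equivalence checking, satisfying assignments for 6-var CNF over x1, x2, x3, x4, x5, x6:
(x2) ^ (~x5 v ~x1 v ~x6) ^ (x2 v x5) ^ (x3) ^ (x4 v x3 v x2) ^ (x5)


CNF with 6 clauses over 6 vars (64 assignments).
An assignment satisfies CNF iff every clause has >=1 true literal.
Check each row (bits = x1,x2,x3,x4,x5,x6; clause T/F shown):
  row 0 [000000]: clauses=FTFFFF -> 0
  row 1 [000001]: clauses=FTFFFF -> 0
  row 2 [000010]: clauses=FTTFFT -> 0
  row 3 [000011]: clauses=FTTFFT -> 0
  row 4 [000100]: clauses=FTFFTF -> 0
  (every remaining row is evaluated the same way; all 64 results are listed next)
Full result column, 8 rows per line (x1,x2,x3 fixed per line; x4,x5,x6 runs 000..111 left to right):
  rows 0-7 [x1,x2,x3=000]: 00000000  (ones: 0)
  rows 8-15 [x1,x2,x3=001]: 00000000  (ones: 0)
  rows 16-23 [x1,x2,x3=010]: 00000000  (ones: 0)
  rows 24-31 [x1,x2,x3=011]: 00110011  (ones: 4)
  rows 32-39 [x1,x2,x3=100]: 00000000  (ones: 0)
  rows 40-47 [x1,x2,x3=101]: 00000000  (ones: 0)
  rows 48-55 [x1,x2,x3=110]: 00000000  (ones: 0)
  rows 56-63 [x1,x2,x3=111]: 00100010  (ones: 2)
Satisfying assignments = 0+0+0+4+0+0+0+2 = 6

6


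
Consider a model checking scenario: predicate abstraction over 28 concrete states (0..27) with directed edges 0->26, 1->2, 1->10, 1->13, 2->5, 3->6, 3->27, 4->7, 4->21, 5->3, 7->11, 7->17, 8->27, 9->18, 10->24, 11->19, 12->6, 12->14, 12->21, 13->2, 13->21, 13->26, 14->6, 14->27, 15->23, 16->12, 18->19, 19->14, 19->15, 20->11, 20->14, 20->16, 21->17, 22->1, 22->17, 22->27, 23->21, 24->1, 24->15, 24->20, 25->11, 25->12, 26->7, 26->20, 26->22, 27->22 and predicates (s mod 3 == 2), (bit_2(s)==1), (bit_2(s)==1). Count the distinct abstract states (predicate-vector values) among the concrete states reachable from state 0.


BFS from 0:
Concrete reachable: {0, 1, 2, 3, 5, 6, 7, 10, 11, 12, 13, 14, 15, 16, 17, 19, 20, 21, 22, 23, 24, 26, 27}
Abstract via predicates (s mod 3 == 2), (bit_2(s)==1), (bit_2(s)==1):
  (0,0,0) <- {0, 1, 3, 10, 16, 19, 24, 27}
  (0,1,1) <- {6, 7, 12, 13, 15, 21, 22}
  (1,0,0) <- {2, 11, 17, 26}
  (1,1,1) <- {5, 14, 20, 23}
Distinct abstract states = 4

4


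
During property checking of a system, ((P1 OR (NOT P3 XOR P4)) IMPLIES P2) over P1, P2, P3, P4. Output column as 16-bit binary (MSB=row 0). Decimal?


Formula: ((P1 OR (NOT P3 XOR P4)) IMPLIES P2) over P1, P2, P3, P4 (16 rows)
Evaluate each row (bits = P1,P2,P3,P4, MSB first):
  row 0 [0000]: ((0 OR (NOT 0 XOR 0)) IMPLIES 0) -> 0
  row 1 [0001]: ((0 OR (NOT 0 XOR 1)) IMPLIES 0) -> 1
  row 2 [0010]: ((0 OR (NOT 1 XOR 0)) IMPLIES 0) -> 1
  row 3 [0011]: ((0 OR (NOT 1 XOR 1)) IMPLIES 0) -> 0
  row 4 [0100]: ((0 OR (NOT 0 XOR 0)) IMPLIES 1) -> 1
  row 5 [0101]: ((0 OR (NOT 0 XOR 1)) IMPLIES 1) -> 1
  row 6 [0110]: ((0 OR (NOT 1 XOR 0)) IMPLIES 1) -> 1
  row 7 [0111]: ((0 OR (NOT 1 XOR 1)) IMPLIES 1) -> 1
  row 8 [1000]: ((1 OR (NOT 0 XOR 0)) IMPLIES 0) -> 0
  row 9 [1001]: ((1 OR (NOT 0 XOR 1)) IMPLIES 0) -> 0
  row 10 [1010]: ((1 OR (NOT 1 XOR 0)) IMPLIES 0) -> 0
  row 11 [1011]: ((1 OR (NOT 1 XOR 1)) IMPLIES 0) -> 0
  row 12 [1100]: ((1 OR (NOT 0 XOR 0)) IMPLIES 1) -> 1
  row 13 [1101]: ((1 OR (NOT 0 XOR 1)) IMPLIES 1) -> 1
  row 14 [1110]: ((1 OR (NOT 1 XOR 0)) IMPLIES 1) -> 1
  row 15 [1111]: ((1 OR (NOT 1 XOR 1)) IMPLIES 1) -> 1
Full result column, 4 rows per line (P1,P2 fixed per line; P3,P4 runs 00..11 left to right):
  rows 0-3 [P1,P2=00]: 0110  = hex 6
  rows 4-7 [P1,P2=01]: 1111  = hex F
  rows 8-11 [P1,P2=10]: 0000  = hex 0
  rows 12-15 [P1,P2=11]: 1111  = hex F
Output column (row 0 .. row 15) = 0110111100001111
Output column grouped in 4s = 0110 1111 0000 1111 = 0x6F0F
Convert to decimal digit by digit (value = value*16 + digit):
  6 -> 6
  6*16 + 15 (F) = 111
  111*16 + 0 = 1776
  1776*16 + 15 (F) = 28431
Decimal = 28431

28431


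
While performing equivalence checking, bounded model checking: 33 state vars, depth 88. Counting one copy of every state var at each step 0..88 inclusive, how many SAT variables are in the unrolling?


BMC unrolls to depth k, creating one copy of each state var for steps 0..k.
Step count = 88 + 1 = 89 (steps 0 through 88)
Vars per step = 33
Total = 33 * 89 = 2937

2937


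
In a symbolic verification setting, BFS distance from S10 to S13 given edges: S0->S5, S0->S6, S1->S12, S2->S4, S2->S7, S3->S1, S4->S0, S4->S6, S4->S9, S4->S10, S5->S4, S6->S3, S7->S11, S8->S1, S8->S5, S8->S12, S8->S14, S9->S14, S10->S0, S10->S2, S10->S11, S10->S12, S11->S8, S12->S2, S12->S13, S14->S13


BFS layer-by-layer from S10:
  dist 0: {S10}
  dist 1: {S0, S2, S11, S12}
  dist 2: {S4, S5, S6, S7, S8, S13}
  -> S13 reached at distance 2
Shortest path length = 2

2


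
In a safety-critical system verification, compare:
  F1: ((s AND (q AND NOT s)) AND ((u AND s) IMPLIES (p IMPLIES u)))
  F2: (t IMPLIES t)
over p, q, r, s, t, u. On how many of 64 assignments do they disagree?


F1 = ((s AND (q AND NOT s)) AND ((u AND s) IMPLIES (p IMPLIES u)))
F2 = (t IMPLIES t)
Evaluate both on each of 64 rows (bits = p,q,r,s,t,u):
  row 0 [000000]: F1=0 F2=1 (differ) -> 1
  row 1 [000001]: F1=0 F2=1 (differ) -> 1
  row 2 [000010]: F1=0 F2=1 (differ) -> 1
  row 3 [000011]: F1=0 F2=1 (differ) -> 1
  row 4 [000100]: F1=0 F2=1 (differ) -> 1
  (every remaining row is evaluated the same way; all 64 results are listed next)
Full result column, 8 rows per line (p,q,r fixed per line; s,t,u runs 000..111 left to right):
  rows 0-7 [p,q,r=000]: 11111111  (ones: 8)
  rows 8-15 [p,q,r=001]: 11111111  (ones: 8)
  rows 16-23 [p,q,r=010]: 11111111  (ones: 8)
  rows 24-31 [p,q,r=011]: 11111111  (ones: 8)
  rows 32-39 [p,q,r=100]: 11111111  (ones: 8)
  rows 40-47 [p,q,r=101]: 11111111  (ones: 8)
  rows 48-55 [p,q,r=110]: 11111111  (ones: 8)
  rows 56-63 [p,q,r=111]: 11111111  (ones: 8)
Disagreements = 8+8+8+8+8+8+8+8 = 64

64


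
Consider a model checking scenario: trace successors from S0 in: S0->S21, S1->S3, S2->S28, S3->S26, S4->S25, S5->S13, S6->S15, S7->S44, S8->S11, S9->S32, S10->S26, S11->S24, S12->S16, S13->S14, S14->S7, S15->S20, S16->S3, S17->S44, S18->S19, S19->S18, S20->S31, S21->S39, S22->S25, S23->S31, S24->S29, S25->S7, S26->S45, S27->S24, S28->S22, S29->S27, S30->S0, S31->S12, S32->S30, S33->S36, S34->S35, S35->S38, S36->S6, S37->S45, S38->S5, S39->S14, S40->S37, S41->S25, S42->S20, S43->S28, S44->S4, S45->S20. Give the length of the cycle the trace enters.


Trace from S0 until a state repeats:
  S0 -> S21 -> S39 -> S14 -> S7 -> S44 -> S4 -> S25 -> S7
S7 first seen at step 4, revisited at step 8.
Cycle length = 8 - 4 = 4

4


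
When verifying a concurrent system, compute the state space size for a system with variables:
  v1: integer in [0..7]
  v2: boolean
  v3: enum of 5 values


State space = product of domain sizes of all variables.
Domain sizes:
  v1 (integer in [0..7]): 8
  v2 (boolean): 2
  v3 (enum of 5 values): 5
Product = 8 * 2 * 5 = 80

80


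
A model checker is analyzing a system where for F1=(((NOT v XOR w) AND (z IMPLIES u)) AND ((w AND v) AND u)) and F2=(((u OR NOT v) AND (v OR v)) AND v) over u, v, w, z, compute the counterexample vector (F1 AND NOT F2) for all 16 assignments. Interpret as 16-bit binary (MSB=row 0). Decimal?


F1 = (((NOT v XOR w) AND (z IMPLIES u)) AND ((w AND v) AND u))
F2 = (((u OR NOT v) AND (v OR v)) AND v)
Counterexample to F1=>F2 is where F1=1 and F2=0.
Evaluate each row (bits = u,v,w,z, MSB first):
  row 0 [0000]: F1=0 F2=0 -> F1&~F2 -> 0
  row 1 [0001]: F1=0 F2=0 -> F1&~F2 -> 0
  row 2 [0010]: F1=0 F2=0 -> F1&~F2 -> 0
  row 3 [0011]: F1=0 F2=0 -> F1&~F2 -> 0
  row 4 [0100]: F1=0 F2=0 -> F1&~F2 -> 0
  row 5 [0101]: F1=0 F2=0 -> F1&~F2 -> 0
  row 6 [0110]: F1=0 F2=0 -> F1&~F2 -> 0
  row 7 [0111]: F1=0 F2=0 -> F1&~F2 -> 0
  row 8 [1000]: F1=0 F2=0 -> F1&~F2 -> 0
  row 9 [1001]: F1=0 F2=0 -> F1&~F2 -> 0
  row 10 [1010]: F1=0 F2=0 -> F1&~F2 -> 0
  row 11 [1011]: F1=0 F2=0 -> F1&~F2 -> 0
  row 12 [1100]: F1=0 F2=1 -> F1&~F2 -> 0
  row 13 [1101]: F1=0 F2=1 -> F1&~F2 -> 0
  row 14 [1110]: F1=1 F2=1 -> F1&~F2 -> 0
  row 15 [1111]: F1=1 F2=1 -> F1&~F2 -> 0
Full result column, 4 rows per line (u,v fixed per line; w,z runs 00..11 left to right):
  rows 0-3 [u,v=00]: 0000  = hex 0
  rows 4-7 [u,v=01]: 0000  = hex 0
  rows 8-11 [u,v=10]: 0000  = hex 0
  rows 12-15 [u,v=11]: 0000  = hex 0
Counterexample vector (row 0 .. row 15) = 0000000000000000
Output column grouped in 4s = 0000 0000 0000 0000 = 0x0000
Convert to decimal digit by digit (value = value*16 + digit):
  0 -> 0
  0*16 + 0 = 0
  0*16 + 0 = 0
  0*16 + 0 = 0
Decimal = 0

0


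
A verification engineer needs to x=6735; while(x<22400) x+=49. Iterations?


Step 1: x goes from 6735 toward 22400 by 49; the body runs while x<22400, so iterations = ceil((bound-start)/step)
Step 2: Distance=15665
Step 3: ceil(15665/49)=320

320


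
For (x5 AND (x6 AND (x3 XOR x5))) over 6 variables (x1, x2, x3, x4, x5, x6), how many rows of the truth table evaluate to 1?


Formula: (x5 AND (x6 AND (x3 XOR x5))) over 6 vars (64 rows)
Evaluate each row (x1, x2, x3, x4, x5, x6 as bits, MSB first):
  row 0 [000000]: (0 AND (0 AND (0 XOR 0))) -> 0
  row 1 [000001]: (0 AND (1 AND (0 XOR 0))) -> 0
  row 2 [000010]: (1 AND (0 AND (0 XOR 1))) -> 0
  row 3 [000011]: (1 AND (1 AND (0 XOR 1))) -> 1
  row 4 [000100]: (0 AND (0 AND (0 XOR 0))) -> 0
  (every remaining row is evaluated the same way; all 64 results are listed next)
Full result column, 8 rows per line (x1,x2,x3 fixed per line; x4,x5,x6 runs 000..111 left to right):
  rows 0-7 [x1,x2,x3=000]: 00010001  (ones: 2)
  rows 8-15 [x1,x2,x3=001]: 00000000  (ones: 0)
  rows 16-23 [x1,x2,x3=010]: 00010001  (ones: 2)
  rows 24-31 [x1,x2,x3=011]: 00000000  (ones: 0)
  rows 32-39 [x1,x2,x3=100]: 00010001  (ones: 2)
  rows 40-47 [x1,x2,x3=101]: 00000000  (ones: 0)
  rows 48-55 [x1,x2,x3=110]: 00010001  (ones: 2)
  rows 56-63 [x1,x2,x3=111]: 00000000  (ones: 0)
Count of 1-rows = 2+0+2+0+2+0+2+0 = 8

8


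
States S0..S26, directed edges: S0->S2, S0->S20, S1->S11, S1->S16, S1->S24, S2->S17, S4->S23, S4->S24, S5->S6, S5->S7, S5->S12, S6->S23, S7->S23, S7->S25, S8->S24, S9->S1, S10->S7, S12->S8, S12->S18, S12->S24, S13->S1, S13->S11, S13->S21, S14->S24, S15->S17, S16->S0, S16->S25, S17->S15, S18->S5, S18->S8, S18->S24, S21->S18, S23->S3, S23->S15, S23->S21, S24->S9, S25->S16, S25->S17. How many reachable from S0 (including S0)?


BFS from S0:
  layer 0: {S0}
  layer 1: {S2, S20}
  layer 2: {S17}
  layer 3: {S15}
Reachable set: {S0, S2, S15, S17, S20}
Count = 5

5


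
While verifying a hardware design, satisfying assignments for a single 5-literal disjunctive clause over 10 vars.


Step 1: Total=2^10=1024
Step 2: Unsat when all 5 false: 2^5=32
Step 3: Sat=1024-32=992

992


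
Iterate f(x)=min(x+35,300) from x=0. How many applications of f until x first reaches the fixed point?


Step 1: x=0, cap=300, increment=35
Step 2: x grows by 35 each step until capped at 300; fixed point is x=300
Step 3: iterations = ceil(300/35) = 9

9


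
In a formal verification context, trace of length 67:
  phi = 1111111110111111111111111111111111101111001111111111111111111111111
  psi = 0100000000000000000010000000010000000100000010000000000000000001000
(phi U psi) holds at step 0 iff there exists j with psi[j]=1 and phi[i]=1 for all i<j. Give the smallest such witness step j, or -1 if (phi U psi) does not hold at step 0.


(phi U psi) at 0: need smallest j with psi[j]=1 and phi[i]=1 for all i in [0,j).
Scan from step 0:
  step 0: phi=1, psi=0 -> continue
  step 1: psi=1 and phi held for [0,1) -> witness found
Witness step = 1

1


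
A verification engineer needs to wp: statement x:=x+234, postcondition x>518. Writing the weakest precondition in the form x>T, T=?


Formula: wp(x:=E, P) = P[E/x] (substitute E for x in postcondition)
Step 1: Postcondition: x>518
Step 2: Substitute x+234 for x: x+234>518
Step 3: Solve for x: x > 518-234 = 284

284


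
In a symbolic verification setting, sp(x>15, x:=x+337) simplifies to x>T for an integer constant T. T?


Formula: sp(P, x:=E) = exists old_x. (x = E[old_x/x]) AND P[old_x/x] (old_x is the value of x before the assignment; eliminate old_x by solving x = E[old_x/x] for old_x)
Step 1: Precondition P: x>15, i.e. old_x > 15
Step 2: Assignment gives x = old_x + 337, so old_x = x - 337
Step 3: Substitute into P: x - 337 > 15
Step 4: Simplify: x > 15+337 = 352

352


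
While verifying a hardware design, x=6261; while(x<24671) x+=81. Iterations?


Step 1: x goes from 6261 toward 24671 by 81; the body runs while x<24671, so iterations = ceil((bound-start)/step)
Step 2: Distance=18410
Step 3: ceil(18410/81)=228

228


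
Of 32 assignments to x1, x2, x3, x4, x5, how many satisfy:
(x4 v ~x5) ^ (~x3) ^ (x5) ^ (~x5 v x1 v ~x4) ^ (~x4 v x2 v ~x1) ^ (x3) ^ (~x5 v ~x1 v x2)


CNF with 7 clauses over 5 vars (32 assignments).
An assignment satisfies CNF iff every clause has >=1 true literal.
Check each row (bits = x1,x2,x3,x4,x5; clause T/F shown):
  row 0 [00000]: clauses=TTFTTFT -> 0
  row 1 [00001]: clauses=FTTTTFT -> 0
  row 2 [00010]: clauses=TTFTTFT -> 0
  row 3 [00011]: clauses=TTTFTFT -> 0
  row 4 [00100]: clauses=TFFTTTT -> 0
  row 5 [00101]: clauses=FFTTTTT -> 0
  row 6 [00110]: clauses=TFFTTTT -> 0
  row 7 [00111]: clauses=TFTFTTT -> 0
  row 8 [01000]: clauses=TTFTTFT -> 0
  row 9 [01001]: clauses=FTTTTFT -> 0
  row 10 [01010]: clauses=TTFTTFT -> 0
  row 11 [01011]: clauses=TTTFTFT -> 0
  row 12 [01100]: clauses=TFFTTTT -> 0
  row 13 [01101]: clauses=FFTTTTT -> 0
  row 14 [01110]: clauses=TFFTTTT -> 0
  row 15 [01111]: clauses=TFTFTTT -> 0
  row 16 [10000]: clauses=TTFTTFT -> 0
  row 17 [10001]: clauses=FTTTTFF -> 0
  row 18 [10010]: clauses=TTFTFFT -> 0
  row 19 [10011]: clauses=TTTTFFF -> 0
  row 20 [10100]: clauses=TFFTTTT -> 0
  row 21 [10101]: clauses=FFTTTTF -> 0
  row 22 [10110]: clauses=TFFTFTT -> 0
  row 23 [10111]: clauses=TFTTFTF -> 0
  row 24 [11000]: clauses=TTFTTFT -> 0
  row 25 [11001]: clauses=FTTTTFT -> 0
  row 26 [11010]: clauses=TTFTTFT -> 0
  row 27 [11011]: clauses=TTTTTFT -> 0
  row 28 [11100]: clauses=TFFTTTT -> 0
  row 29 [11101]: clauses=FFTTTTT -> 0
  row 30 [11110]: clauses=TFFTTTT -> 0
  row 31 [11111]: clauses=TFTTTTT -> 0
Full result column, 8 rows per line (x1,x2 fixed per line; x3,x4,x5 runs 000..111 left to right):
  rows 0-7 [x1,x2=00]: 00000000  (ones: 0)
  rows 8-15 [x1,x2=01]: 00000000  (ones: 0)
  rows 16-23 [x1,x2=10]: 00000000  (ones: 0)
  rows 24-31 [x1,x2=11]: 00000000  (ones: 0)
Satisfying assignments = 0+0+0+0 = 0

0


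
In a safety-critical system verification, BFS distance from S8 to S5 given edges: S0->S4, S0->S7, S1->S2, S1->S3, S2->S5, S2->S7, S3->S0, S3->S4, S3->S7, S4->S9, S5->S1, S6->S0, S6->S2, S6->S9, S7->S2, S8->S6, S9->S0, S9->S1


BFS layer-by-layer from S8:
  dist 0: {S8}
  dist 1: {S6}
  dist 2: {S0, S2, S9}
  dist 3: {S1, S4, S5, S7}
  -> S5 reached at distance 3
Shortest path length = 3

3


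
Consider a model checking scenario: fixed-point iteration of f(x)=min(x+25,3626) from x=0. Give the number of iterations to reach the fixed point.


Step 1: x=0, cap=3626, increment=25
Step 2: x grows by 25 each step until capped at 3626; fixed point is x=3626
Step 3: iterations = ceil(3626/25) = 146

146


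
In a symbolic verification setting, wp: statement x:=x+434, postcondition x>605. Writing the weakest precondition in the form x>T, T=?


Formula: wp(x:=E, P) = P[E/x] (substitute E for x in postcondition)
Step 1: Postcondition: x>605
Step 2: Substitute x+434 for x: x+434>605
Step 3: Solve for x: x > 605-434 = 171

171


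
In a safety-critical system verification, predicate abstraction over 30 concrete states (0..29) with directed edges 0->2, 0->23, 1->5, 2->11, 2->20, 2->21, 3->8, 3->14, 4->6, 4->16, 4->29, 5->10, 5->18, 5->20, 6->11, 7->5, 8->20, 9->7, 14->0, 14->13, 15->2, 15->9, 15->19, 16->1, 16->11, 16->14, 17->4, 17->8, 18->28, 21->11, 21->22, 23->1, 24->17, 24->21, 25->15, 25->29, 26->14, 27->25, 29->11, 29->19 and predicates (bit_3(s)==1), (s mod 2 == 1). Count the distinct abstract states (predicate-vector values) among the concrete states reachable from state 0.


BFS from 0:
Concrete reachable: {0, 1, 2, 5, 10, 11, 18, 20, 21, 22, 23, 28}
Abstract via predicates (bit_3(s)==1), (s mod 2 == 1):
  (0,0) <- {0, 2, 18, 20, 22}
  (0,1) <- {1, 5, 21, 23}
  (1,0) <- {10, 28}
  (1,1) <- {11}
Distinct abstract states = 4

4


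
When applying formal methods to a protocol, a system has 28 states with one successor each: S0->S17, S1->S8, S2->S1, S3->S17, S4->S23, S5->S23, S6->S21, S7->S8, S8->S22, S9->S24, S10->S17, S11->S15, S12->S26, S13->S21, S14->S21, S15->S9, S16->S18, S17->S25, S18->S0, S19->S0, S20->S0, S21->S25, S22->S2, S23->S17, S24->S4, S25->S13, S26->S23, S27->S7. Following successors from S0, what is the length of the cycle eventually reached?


Trace from S0 until a state repeats:
  S0 -> S17 -> S25 -> S13 -> S21 -> S25
S25 first seen at step 2, revisited at step 5.
Cycle length = 5 - 2 = 3

3


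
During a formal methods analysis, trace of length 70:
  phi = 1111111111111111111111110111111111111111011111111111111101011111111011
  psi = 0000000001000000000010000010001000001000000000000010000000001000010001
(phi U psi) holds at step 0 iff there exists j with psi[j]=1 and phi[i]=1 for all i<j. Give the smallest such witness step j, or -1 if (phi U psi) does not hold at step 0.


(phi U psi) at 0: need smallest j with psi[j]=1 and phi[i]=1 for all i in [0,j).
Scan from step 0:
  step 0: phi=1, psi=0 -> continue
  step 1: phi=1, psi=0 -> continue
  step 2: phi=1, psi=0 -> continue
  step 3: phi=1, psi=0 -> continue
  step 9: psi=1 and phi held for [0,9) -> witness found
Witness step = 9

9


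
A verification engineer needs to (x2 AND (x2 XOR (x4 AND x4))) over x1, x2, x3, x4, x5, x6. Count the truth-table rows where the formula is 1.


Formula: (x2 AND (x2 XOR (x4 AND x4))) over 6 vars (64 rows)
Evaluate each row (x1, x2, x3, x4, x5, x6 as bits, MSB first):
  row 0 [000000]: (0 AND (0 XOR (0 AND 0))) -> 0
  row 1 [000001]: (0 AND (0 XOR (0 AND 0))) -> 0
  row 2 [000010]: (0 AND (0 XOR (0 AND 0))) -> 0
  row 3 [000011]: (0 AND (0 XOR (0 AND 0))) -> 0
  row 4 [000100]: (0 AND (0 XOR (1 AND 1))) -> 0
  (every remaining row is evaluated the same way; all 64 results are listed next)
Full result column, 8 rows per line (x1,x2,x3 fixed per line; x4,x5,x6 runs 000..111 left to right):
  rows 0-7 [x1,x2,x3=000]: 00000000  (ones: 0)
  rows 8-15 [x1,x2,x3=001]: 00000000  (ones: 0)
  rows 16-23 [x1,x2,x3=010]: 11110000  (ones: 4)
  rows 24-31 [x1,x2,x3=011]: 11110000  (ones: 4)
  rows 32-39 [x1,x2,x3=100]: 00000000  (ones: 0)
  rows 40-47 [x1,x2,x3=101]: 00000000  (ones: 0)
  rows 48-55 [x1,x2,x3=110]: 11110000  (ones: 4)
  rows 56-63 [x1,x2,x3=111]: 11110000  (ones: 4)
Count of 1-rows = 0+0+4+4+0+0+4+4 = 16

16


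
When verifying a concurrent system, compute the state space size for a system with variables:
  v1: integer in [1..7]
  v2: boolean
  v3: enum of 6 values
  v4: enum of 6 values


State space = product of domain sizes of all variables.
Domain sizes:
  v1 (integer in [1..7]): 7
  v2 (boolean): 2
  v3 (enum of 6 values): 6
  v4 (enum of 6 values): 6
Product = 7 * 2 * 6 * 6 = 504

504


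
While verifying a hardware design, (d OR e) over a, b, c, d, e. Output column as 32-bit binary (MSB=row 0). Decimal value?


Formula: (d OR e) over a, b, c, d, e (32 rows)
Evaluate each row (bits = a,b,c,d,e, MSB first):
  row 0 [00000]: (0 OR 0) -> 0
  row 1 [00001]: (0 OR 1) -> 1
  row 2 [00010]: (1 OR 0) -> 1
  row 3 [00011]: (1 OR 1) -> 1
  row 4 [00100]: (0 OR 0) -> 0
  row 5 [00101]: (0 OR 1) -> 1
  row 6 [00110]: (1 OR 0) -> 1
  row 7 [00111]: (1 OR 1) -> 1
  row 8 [01000]: (0 OR 0) -> 0
  row 9 [01001]: (0 OR 1) -> 1
  row 10 [01010]: (1 OR 0) -> 1
  row 11 [01011]: (1 OR 1) -> 1
  row 12 [01100]: (0 OR 0) -> 0
  row 13 [01101]: (0 OR 1) -> 1
  row 14 [01110]: (1 OR 0) -> 1
  row 15 [01111]: (1 OR 1) -> 1
  row 16 [10000]: (0 OR 0) -> 0
  row 17 [10001]: (0 OR 1) -> 1
  row 18 [10010]: (1 OR 0) -> 1
  row 19 [10011]: (1 OR 1) -> 1
  row 20 [10100]: (0 OR 0) -> 0
  row 21 [10101]: (0 OR 1) -> 1
  row 22 [10110]: (1 OR 0) -> 1
  row 23 [10111]: (1 OR 1) -> 1
  row 24 [11000]: (0 OR 0) -> 0
  row 25 [11001]: (0 OR 1) -> 1
  row 26 [11010]: (1 OR 0) -> 1
  row 27 [11011]: (1 OR 1) -> 1
  row 28 [11100]: (0 OR 0) -> 0
  row 29 [11101]: (0 OR 1) -> 1
  row 30 [11110]: (1 OR 0) -> 1
  row 31 [11111]: (1 OR 1) -> 1
Full result column, 4 rows per line (a,b,c fixed per line; d,e runs 00..11 left to right):
  rows 0-3 [a,b,c=000]: 0111  = hex 7
  rows 4-7 [a,b,c=001]: 0111  = hex 7
  rows 8-11 [a,b,c=010]: 0111  = hex 7
  rows 12-15 [a,b,c=011]: 0111  = hex 7
  rows 16-19 [a,b,c=100]: 0111  = hex 7
  rows 20-23 [a,b,c=101]: 0111  = hex 7
  rows 24-27 [a,b,c=110]: 0111  = hex 7
  rows 28-31 [a,b,c=111]: 0111  = hex 7
Output column (row 0 .. row 31) = 01110111011101110111011101110111
Output column grouped in 4s = 0111 0111 0111 0111 0111 0111 0111 0111 = 0x77777777
Convert to decimal digit by digit (value = value*16 + digit):
  7 -> 7
  7*16 + 7 = 119
  119*16 + 7 = 1911
  1911*16 + 7 = 30583
  30583*16 + 7 = 489335
  489335*16 + 7 = 7829367
  7829367*16 + 7 = 125269879
  125269879*16 + 7 = 2004318071
Decimal = 2004318071

2004318071


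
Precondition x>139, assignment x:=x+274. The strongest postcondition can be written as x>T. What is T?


Formula: sp(P, x:=E) = exists old_x. (x = E[old_x/x]) AND P[old_x/x] (old_x is the value of x before the assignment; eliminate old_x by solving x = E[old_x/x] for old_x)
Step 1: Precondition P: x>139, i.e. old_x > 139
Step 2: Assignment gives x = old_x + 274, so old_x = x - 274
Step 3: Substitute into P: x - 274 > 139
Step 4: Simplify: x > 139+274 = 413

413


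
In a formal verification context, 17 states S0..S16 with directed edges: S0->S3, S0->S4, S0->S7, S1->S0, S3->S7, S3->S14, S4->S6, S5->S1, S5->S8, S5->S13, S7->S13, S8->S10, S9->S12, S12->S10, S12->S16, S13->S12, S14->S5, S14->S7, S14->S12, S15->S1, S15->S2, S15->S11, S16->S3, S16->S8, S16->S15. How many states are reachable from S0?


BFS from S0:
  layer 0: {S0}
  layer 1: {S3, S4, S7}
  layer 2: {S6, S13, S14}
  layer 3: {S5, S12}
  layer 4: {S1, S8, S10, S16}
  layer 5: {S15}
  layer 6: {S2, S11}
Reachable set: {S0, S1, S2, S3, S4, S5, S6, S7, S8, S10, S11, S12, S13, S14, S15, S16}
Count = 16

16


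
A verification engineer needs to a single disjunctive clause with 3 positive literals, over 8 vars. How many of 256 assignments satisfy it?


Step 1: Total=2^8=256
Step 2: Unsat when all 3 false: 2^5=32
Step 3: Sat=256-32=224

224


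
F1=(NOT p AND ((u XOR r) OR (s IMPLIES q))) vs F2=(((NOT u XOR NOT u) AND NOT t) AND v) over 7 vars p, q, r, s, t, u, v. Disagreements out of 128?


F1 = (NOT p AND ((u XOR r) OR (s IMPLIES q)))
F2 = (((NOT u XOR NOT u) AND NOT t) AND v)
Evaluate both on each of 128 rows (bits = p,q,r,s,t,u,v):
  row 0 [0000000]: F1=1 F2=0 (differ) -> 1
  row 1 [0000001]: F1=1 F2=0 (differ) -> 1
  row 2 [0000010]: F1=1 F2=0 (differ) -> 1
  row 3 [0000011]: F1=1 F2=0 (differ) -> 1
  row 4 [0000100]: F1=1 F2=0 (differ) -> 1
  (every remaining row is evaluated the same way; all 128 results are listed next)
Full result column, 8 rows per line (p,q,r,s fixed per line; t,u,v runs 000..111 left to right):
  rows 0-7 [p,q,r,s=0000]: 11111111  (ones: 8)
  rows 8-15 [p,q,r,s=0001]: 00110011  (ones: 4)
  rows 16-23 [p,q,r,s=0010]: 11111111  (ones: 8)
  rows 24-31 [p,q,r,s=0011]: 11001100  (ones: 4)
  rows 32-39 [p,q,r,s=0100]: 11111111  (ones: 8)
  rows 40-47 [p,q,r,s=0101]: 11111111  (ones: 8)
  rows 48-55 [p,q,r,s=0110]: 11111111  (ones: 8)
  rows 56-63 [p,q,r,s=0111]: 11111111  (ones: 8)
  rows 64-71 [p,q,r,s=1000]: 00000000  (ones: 0)
  rows 72-79 [p,q,r,s=1001]: 00000000  (ones: 0)
  rows 80-87 [p,q,r,s=1010]: 00000000  (ones: 0)
  rows 88-95 [p,q,r,s=1011]: 00000000  (ones: 0)
  rows 96-103 [p,q,r,s=1100]: 00000000  (ones: 0)
  rows 104-111 [p,q,r,s=1101]: 00000000  (ones: 0)
  rows 112-119 [p,q,r,s=1110]: 00000000  (ones: 0)
  rows 120-127 [p,q,r,s=1111]: 00000000  (ones: 0)
Disagreements = 8+4+8+4+8+8+8+8+0+0+0+0+0+0+0+0 = 56

56


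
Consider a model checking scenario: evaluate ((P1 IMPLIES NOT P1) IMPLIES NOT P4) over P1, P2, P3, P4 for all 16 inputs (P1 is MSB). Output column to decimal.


Formula: ((P1 IMPLIES NOT P1) IMPLIES NOT P4) over P1, P2, P3, P4 (16 rows)
Evaluate each row (bits = P1,P2,P3,P4, MSB first):
  row 0 [0000]: ((0 IMPLIES NOT 0) IMPLIES NOT 0) -> 1
  row 1 [0001]: ((0 IMPLIES NOT 0) IMPLIES NOT 1) -> 0
  row 2 [0010]: ((0 IMPLIES NOT 0) IMPLIES NOT 0) -> 1
  row 3 [0011]: ((0 IMPLIES NOT 0) IMPLIES NOT 1) -> 0
  row 4 [0100]: ((0 IMPLIES NOT 0) IMPLIES NOT 0) -> 1
  row 5 [0101]: ((0 IMPLIES NOT 0) IMPLIES NOT 1) -> 0
  row 6 [0110]: ((0 IMPLIES NOT 0) IMPLIES NOT 0) -> 1
  row 7 [0111]: ((0 IMPLIES NOT 0) IMPLIES NOT 1) -> 0
  row 8 [1000]: ((1 IMPLIES NOT 1) IMPLIES NOT 0) -> 1
  row 9 [1001]: ((1 IMPLIES NOT 1) IMPLIES NOT 1) -> 1
  row 10 [1010]: ((1 IMPLIES NOT 1) IMPLIES NOT 0) -> 1
  row 11 [1011]: ((1 IMPLIES NOT 1) IMPLIES NOT 1) -> 1
  row 12 [1100]: ((1 IMPLIES NOT 1) IMPLIES NOT 0) -> 1
  row 13 [1101]: ((1 IMPLIES NOT 1) IMPLIES NOT 1) -> 1
  row 14 [1110]: ((1 IMPLIES NOT 1) IMPLIES NOT 0) -> 1
  row 15 [1111]: ((1 IMPLIES NOT 1) IMPLIES NOT 1) -> 1
Full result column, 4 rows per line (P1,P2 fixed per line; P3,P4 runs 00..11 left to right):
  rows 0-3 [P1,P2=00]: 1010  = hex A
  rows 4-7 [P1,P2=01]: 1010  = hex A
  rows 8-11 [P1,P2=10]: 1111  = hex F
  rows 12-15 [P1,P2=11]: 1111  = hex F
Output column (row 0 .. row 15) = 1010101011111111
Output column grouped in 4s = 1010 1010 1111 1111 = 0xAAFF
Convert to decimal digit by digit (value = value*16 + digit):
  A -> 10
  10*16 + 10 (A) = 170
  170*16 + 15 (F) = 2735
  2735*16 + 15 (F) = 43775
Decimal = 43775

43775


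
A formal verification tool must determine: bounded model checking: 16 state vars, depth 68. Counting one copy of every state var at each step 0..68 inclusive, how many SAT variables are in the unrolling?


BMC unrolls to depth k, creating one copy of each state var for steps 0..k.
Step count = 68 + 1 = 69 (steps 0 through 68)
Vars per step = 16
Total = 16 * 69 = 1104

1104


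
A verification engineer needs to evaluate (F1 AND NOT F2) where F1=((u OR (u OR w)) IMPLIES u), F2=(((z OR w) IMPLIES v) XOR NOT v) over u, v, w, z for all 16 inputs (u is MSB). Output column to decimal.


F1 = ((u OR (u OR w)) IMPLIES u)
F2 = (((z OR w) IMPLIES v) XOR NOT v)
Counterexample to F1=>F2 is where F1=1 and F2=0.
Evaluate each row (bits = u,v,w,z, MSB first):
  row 0 [0000]: F1=1 F2=0 -> F1&~F2 -> 1
  row 1 [0001]: F1=1 F2=1 -> F1&~F2 -> 0
  row 2 [0010]: F1=0 F2=1 -> F1&~F2 -> 0
  row 3 [0011]: F1=0 F2=1 -> F1&~F2 -> 0
  row 4 [0100]: F1=1 F2=1 -> F1&~F2 -> 0
  row 5 [0101]: F1=1 F2=1 -> F1&~F2 -> 0
  row 6 [0110]: F1=0 F2=1 -> F1&~F2 -> 0
  row 7 [0111]: F1=0 F2=1 -> F1&~F2 -> 0
  row 8 [1000]: F1=1 F2=0 -> F1&~F2 -> 1
  row 9 [1001]: F1=1 F2=1 -> F1&~F2 -> 0
  row 10 [1010]: F1=1 F2=1 -> F1&~F2 -> 0
  row 11 [1011]: F1=1 F2=1 -> F1&~F2 -> 0
  row 12 [1100]: F1=1 F2=1 -> F1&~F2 -> 0
  row 13 [1101]: F1=1 F2=1 -> F1&~F2 -> 0
  row 14 [1110]: F1=1 F2=1 -> F1&~F2 -> 0
  row 15 [1111]: F1=1 F2=1 -> F1&~F2 -> 0
Full result column, 4 rows per line (u,v fixed per line; w,z runs 00..11 left to right):
  rows 0-3 [u,v=00]: 1000  = hex 8
  rows 4-7 [u,v=01]: 0000  = hex 0
  rows 8-11 [u,v=10]: 1000  = hex 8
  rows 12-15 [u,v=11]: 0000  = hex 0
Counterexample vector (row 0 .. row 15) = 1000000010000000
Output column grouped in 4s = 1000 0000 1000 0000 = 0x8080
Convert to decimal digit by digit (value = value*16 + digit):
  8 -> 8
  8*16 + 0 = 128
  128*16 + 8 = 2056
  2056*16 + 0 = 32896
Decimal = 32896

32896


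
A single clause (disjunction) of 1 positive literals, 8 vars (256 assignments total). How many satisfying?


Step 1: Total=2^8=256
Step 2: Unsat when all 1 false: 2^7=128
Step 3: Sat=256-128=128

128


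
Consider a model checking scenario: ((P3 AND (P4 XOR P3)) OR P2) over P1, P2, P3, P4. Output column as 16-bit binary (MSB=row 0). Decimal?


Formula: ((P3 AND (P4 XOR P3)) OR P2) over P1, P2, P3, P4 (16 rows)
Evaluate each row (bits = P1,P2,P3,P4, MSB first):
  row 0 [0000]: ((0 AND (0 XOR 0)) OR 0) -> 0
  row 1 [0001]: ((0 AND (1 XOR 0)) OR 0) -> 0
  row 2 [0010]: ((1 AND (0 XOR 1)) OR 0) -> 1
  row 3 [0011]: ((1 AND (1 XOR 1)) OR 0) -> 0
  row 4 [0100]: ((0 AND (0 XOR 0)) OR 1) -> 1
  row 5 [0101]: ((0 AND (1 XOR 0)) OR 1) -> 1
  row 6 [0110]: ((1 AND (0 XOR 1)) OR 1) -> 1
  row 7 [0111]: ((1 AND (1 XOR 1)) OR 1) -> 1
  row 8 [1000]: ((0 AND (0 XOR 0)) OR 0) -> 0
  row 9 [1001]: ((0 AND (1 XOR 0)) OR 0) -> 0
  row 10 [1010]: ((1 AND (0 XOR 1)) OR 0) -> 1
  row 11 [1011]: ((1 AND (1 XOR 1)) OR 0) -> 0
  row 12 [1100]: ((0 AND (0 XOR 0)) OR 1) -> 1
  row 13 [1101]: ((0 AND (1 XOR 0)) OR 1) -> 1
  row 14 [1110]: ((1 AND (0 XOR 1)) OR 1) -> 1
  row 15 [1111]: ((1 AND (1 XOR 1)) OR 1) -> 1
Full result column, 4 rows per line (P1,P2 fixed per line; P3,P4 runs 00..11 left to right):
  rows 0-3 [P1,P2=00]: 0010  = hex 2
  rows 4-7 [P1,P2=01]: 1111  = hex F
  rows 8-11 [P1,P2=10]: 0010  = hex 2
  rows 12-15 [P1,P2=11]: 1111  = hex F
Output column (row 0 .. row 15) = 0010111100101111
Output column grouped in 4s = 0010 1111 0010 1111 = 0x2F2F
Convert to decimal digit by digit (value = value*16 + digit):
  2 -> 2
  2*16 + 15 (F) = 47
  47*16 + 2 = 754
  754*16 + 15 (F) = 12079
Decimal = 12079

12079


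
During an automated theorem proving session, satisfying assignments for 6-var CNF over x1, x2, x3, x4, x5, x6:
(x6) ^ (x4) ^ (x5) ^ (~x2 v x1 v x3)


CNF with 4 clauses over 6 vars (64 assignments).
An assignment satisfies CNF iff every clause has >=1 true literal.
Check each row (bits = x1,x2,x3,x4,x5,x6; clause T/F shown):
  row 0 [000000]: clauses=FFFT -> 0
  row 1 [000001]: clauses=TFFT -> 0
  row 2 [000010]: clauses=FFTT -> 0
  row 3 [000011]: clauses=TFTT -> 0
  row 4 [000100]: clauses=FTFT -> 0
  (every remaining row is evaluated the same way; all 64 results are listed next)
Full result column, 8 rows per line (x1,x2,x3 fixed per line; x4,x5,x6 runs 000..111 left to right):
  rows 0-7 [x1,x2,x3=000]: 00000001  (ones: 1)
  rows 8-15 [x1,x2,x3=001]: 00000001  (ones: 1)
  rows 16-23 [x1,x2,x3=010]: 00000000  (ones: 0)
  rows 24-31 [x1,x2,x3=011]: 00000001  (ones: 1)
  rows 32-39 [x1,x2,x3=100]: 00000001  (ones: 1)
  rows 40-47 [x1,x2,x3=101]: 00000001  (ones: 1)
  rows 48-55 [x1,x2,x3=110]: 00000001  (ones: 1)
  rows 56-63 [x1,x2,x3=111]: 00000001  (ones: 1)
Satisfying assignments = 1+1+0+1+1+1+1+1 = 7

7


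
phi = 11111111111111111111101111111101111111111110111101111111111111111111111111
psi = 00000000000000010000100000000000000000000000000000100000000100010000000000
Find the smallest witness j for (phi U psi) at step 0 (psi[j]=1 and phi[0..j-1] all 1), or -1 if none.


(phi U psi) at 0: need smallest j with psi[j]=1 and phi[i]=1 for all i in [0,j).
Scan from step 0:
  step 0: phi=1, psi=0 -> continue
  step 1: phi=1, psi=0 -> continue
  step 2: phi=1, psi=0 -> continue
  step 3: phi=1, psi=0 -> continue
  step 15: psi=1 and phi held for [0,15) -> witness found
Witness step = 15

15


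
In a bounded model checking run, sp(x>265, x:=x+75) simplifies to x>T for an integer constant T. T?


Formula: sp(P, x:=E) = exists old_x. (x = E[old_x/x]) AND P[old_x/x] (old_x is the value of x before the assignment; eliminate old_x by solving x = E[old_x/x] for old_x)
Step 1: Precondition P: x>265, i.e. old_x > 265
Step 2: Assignment gives x = old_x + 75, so old_x = x - 75
Step 3: Substitute into P: x - 75 > 265
Step 4: Simplify: x > 265+75 = 340

340


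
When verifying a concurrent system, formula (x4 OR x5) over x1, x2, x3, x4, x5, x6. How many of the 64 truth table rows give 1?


Formula: (x4 OR x5) over 6 vars (64 rows)
Evaluate each row (x1, x2, x3, x4, x5, x6 as bits, MSB first):
  row 0 [000000]: (0 OR 0) -> 0
  row 1 [000001]: (0 OR 0) -> 0
  row 2 [000010]: (0 OR 1) -> 1
  row 3 [000011]: (0 OR 1) -> 1
  row 4 [000100]: (1 OR 0) -> 1
  (every remaining row is evaluated the same way; all 64 results are listed next)
Full result column, 8 rows per line (x1,x2,x3 fixed per line; x4,x5,x6 runs 000..111 left to right):
  rows 0-7 [x1,x2,x3=000]: 00111111  (ones: 6)
  rows 8-15 [x1,x2,x3=001]: 00111111  (ones: 6)
  rows 16-23 [x1,x2,x3=010]: 00111111  (ones: 6)
  rows 24-31 [x1,x2,x3=011]: 00111111  (ones: 6)
  rows 32-39 [x1,x2,x3=100]: 00111111  (ones: 6)
  rows 40-47 [x1,x2,x3=101]: 00111111  (ones: 6)
  rows 48-55 [x1,x2,x3=110]: 00111111  (ones: 6)
  rows 56-63 [x1,x2,x3=111]: 00111111  (ones: 6)
Count of 1-rows = 6+6+6+6+6+6+6+6 = 48

48


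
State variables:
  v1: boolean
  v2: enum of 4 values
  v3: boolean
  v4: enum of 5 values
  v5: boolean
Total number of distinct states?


State space = product of domain sizes of all variables.
Domain sizes:
  v1 (boolean): 2
  v2 (enum of 4 values): 4
  v3 (boolean): 2
  v4 (enum of 5 values): 5
  v5 (boolean): 2
Product = 2 * 4 * 2 * 5 * 2 = 160

160


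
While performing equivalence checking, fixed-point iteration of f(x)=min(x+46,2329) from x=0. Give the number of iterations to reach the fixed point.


Step 1: x=0, cap=2329, increment=46
Step 2: x grows by 46 each step until capped at 2329; fixed point is x=2329
Step 3: iterations = ceil(2329/46) = 51

51


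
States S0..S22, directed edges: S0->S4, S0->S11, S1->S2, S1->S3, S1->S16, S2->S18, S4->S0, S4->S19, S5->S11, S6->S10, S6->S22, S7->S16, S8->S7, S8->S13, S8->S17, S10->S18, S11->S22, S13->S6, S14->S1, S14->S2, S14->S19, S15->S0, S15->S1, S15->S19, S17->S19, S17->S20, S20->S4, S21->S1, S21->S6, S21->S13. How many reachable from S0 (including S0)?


BFS from S0:
  layer 0: {S0}
  layer 1: {S4, S11}
  layer 2: {S19, S22}
Reachable set: {S0, S4, S11, S19, S22}
Count = 5

5


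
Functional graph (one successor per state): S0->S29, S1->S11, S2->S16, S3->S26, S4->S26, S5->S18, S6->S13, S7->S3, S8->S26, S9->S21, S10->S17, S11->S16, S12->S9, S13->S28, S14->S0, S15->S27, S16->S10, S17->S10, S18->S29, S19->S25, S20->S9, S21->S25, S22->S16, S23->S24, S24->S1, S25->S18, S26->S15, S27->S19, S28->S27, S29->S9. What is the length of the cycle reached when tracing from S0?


Trace from S0 until a state repeats:
  S0 -> S29 -> S9 -> S21 -> S25 -> S18 -> S29
S29 first seen at step 1, revisited at step 6.
Cycle length = 6 - 1 = 5

5


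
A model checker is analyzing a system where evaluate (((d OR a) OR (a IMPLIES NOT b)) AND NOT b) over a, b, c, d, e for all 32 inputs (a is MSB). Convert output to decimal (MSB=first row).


Formula: (((d OR a) OR (a IMPLIES NOT b)) AND NOT b) over a, b, c, d, e (32 rows)
Evaluate each row (bits = a,b,c,d,e, MSB first):
  row 0 [00000]: (((0 OR 0) OR (0 IMPLIES NOT 0)) AND NOT 0) -> 1
  row 1 [00001]: (((0 OR 0) OR (0 IMPLIES NOT 0)) AND NOT 0) -> 1
  row 2 [00010]: (((1 OR 0) OR (0 IMPLIES NOT 0)) AND NOT 0) -> 1
  row 3 [00011]: (((1 OR 0) OR (0 IMPLIES NOT 0)) AND NOT 0) -> 1
  row 4 [00100]: (((0 OR 0) OR (0 IMPLIES NOT 0)) AND NOT 0) -> 1
  row 5 [00101]: (((0 OR 0) OR (0 IMPLIES NOT 0)) AND NOT 0) -> 1
  row 6 [00110]: (((1 OR 0) OR (0 IMPLIES NOT 0)) AND NOT 0) -> 1
  row 7 [00111]: (((1 OR 0) OR (0 IMPLIES NOT 0)) AND NOT 0) -> 1
  row 8 [01000]: (((0 OR 0) OR (0 IMPLIES NOT 1)) AND NOT 1) -> 0
  row 9 [01001]: (((0 OR 0) OR (0 IMPLIES NOT 1)) AND NOT 1) -> 0
  row 10 [01010]: (((1 OR 0) OR (0 IMPLIES NOT 1)) AND NOT 1) -> 0
  row 11 [01011]: (((1 OR 0) OR (0 IMPLIES NOT 1)) AND NOT 1) -> 0
  row 12 [01100]: (((0 OR 0) OR (0 IMPLIES NOT 1)) AND NOT 1) -> 0
  row 13 [01101]: (((0 OR 0) OR (0 IMPLIES NOT 1)) AND NOT 1) -> 0
  row 14 [01110]: (((1 OR 0) OR (0 IMPLIES NOT 1)) AND NOT 1) -> 0
  row 15 [01111]: (((1 OR 0) OR (0 IMPLIES NOT 1)) AND NOT 1) -> 0
  row 16 [10000]: (((0 OR 1) OR (1 IMPLIES NOT 0)) AND NOT 0) -> 1
  row 17 [10001]: (((0 OR 1) OR (1 IMPLIES NOT 0)) AND NOT 0) -> 1
  row 18 [10010]: (((1 OR 1) OR (1 IMPLIES NOT 0)) AND NOT 0) -> 1
  row 19 [10011]: (((1 OR 1) OR (1 IMPLIES NOT 0)) AND NOT 0) -> 1
  row 20 [10100]: (((0 OR 1) OR (1 IMPLIES NOT 0)) AND NOT 0) -> 1
  row 21 [10101]: (((0 OR 1) OR (1 IMPLIES NOT 0)) AND NOT 0) -> 1
  row 22 [10110]: (((1 OR 1) OR (1 IMPLIES NOT 0)) AND NOT 0) -> 1
  row 23 [10111]: (((1 OR 1) OR (1 IMPLIES NOT 0)) AND NOT 0) -> 1
  row 24 [11000]: (((0 OR 1) OR (1 IMPLIES NOT 1)) AND NOT 1) -> 0
  row 25 [11001]: (((0 OR 1) OR (1 IMPLIES NOT 1)) AND NOT 1) -> 0
  row 26 [11010]: (((1 OR 1) OR (1 IMPLIES NOT 1)) AND NOT 1) -> 0
  row 27 [11011]: (((1 OR 1) OR (1 IMPLIES NOT 1)) AND NOT 1) -> 0
  row 28 [11100]: (((0 OR 1) OR (1 IMPLIES NOT 1)) AND NOT 1) -> 0
  row 29 [11101]: (((0 OR 1) OR (1 IMPLIES NOT 1)) AND NOT 1) -> 0
  row 30 [11110]: (((1 OR 1) OR (1 IMPLIES NOT 1)) AND NOT 1) -> 0
  row 31 [11111]: (((1 OR 1) OR (1 IMPLIES NOT 1)) AND NOT 1) -> 0
Full result column, 4 rows per line (a,b,c fixed per line; d,e runs 00..11 left to right):
  rows 0-3 [a,b,c=000]: 1111  = hex F
  rows 4-7 [a,b,c=001]: 1111  = hex F
  rows 8-11 [a,b,c=010]: 0000  = hex 0
  rows 12-15 [a,b,c=011]: 0000  = hex 0
  rows 16-19 [a,b,c=100]: 1111  = hex F
  rows 20-23 [a,b,c=101]: 1111  = hex F
  rows 24-27 [a,b,c=110]: 0000  = hex 0
  rows 28-31 [a,b,c=111]: 0000  = hex 0
Output column (row 0 .. row 31) = 11111111000000001111111100000000
Output column grouped in 4s = 1111 1111 0000 0000 1111 1111 0000 0000 = 0xFF00FF00
Convert to decimal digit by digit (value = value*16 + digit):
  F -> 15
  15*16 + 15 (F) = 255
  255*16 + 0 = 4080
  4080*16 + 0 = 65280
  65280*16 + 15 (F) = 1044495
  1044495*16 + 15 (F) = 16711935
  16711935*16 + 0 = 267390960
  267390960*16 + 0 = 4278255360
Decimal = 4278255360

4278255360


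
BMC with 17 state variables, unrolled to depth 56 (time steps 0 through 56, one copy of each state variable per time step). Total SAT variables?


BMC unrolls to depth k, creating one copy of each state var for steps 0..k.
Step count = 56 + 1 = 57 (steps 0 through 56)
Vars per step = 17
Total = 17 * 57 = 969

969


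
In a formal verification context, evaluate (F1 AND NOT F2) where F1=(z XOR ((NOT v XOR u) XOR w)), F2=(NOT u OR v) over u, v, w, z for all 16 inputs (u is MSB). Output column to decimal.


F1 = (z XOR ((NOT v XOR u) XOR w))
F2 = (NOT u OR v)
Counterexample to F1=>F2 is where F1=1 and F2=0.
Evaluate each row (bits = u,v,w,z, MSB first):
  row 0 [0000]: F1=1 F2=1 -> F1&~F2 -> 0
  row 1 [0001]: F1=0 F2=1 -> F1&~F2 -> 0
  row 2 [0010]: F1=0 F2=1 -> F1&~F2 -> 0
  row 3 [0011]: F1=1 F2=1 -> F1&~F2 -> 0
  row 4 [0100]: F1=0 F2=1 -> F1&~F2 -> 0
  row 5 [0101]: F1=1 F2=1 -> F1&~F2 -> 0
  row 6 [0110]: F1=1 F2=1 -> F1&~F2 -> 0
  row 7 [0111]: F1=0 F2=1 -> F1&~F2 -> 0
  row 8 [1000]: F1=0 F2=0 -> F1&~F2 -> 0
  row 9 [1001]: F1=1 F2=0 -> F1&~F2 -> 1
  row 10 [1010]: F1=1 F2=0 -> F1&~F2 -> 1
  row 11 [1011]: F1=0 F2=0 -> F1&~F2 -> 0
  row 12 [1100]: F1=1 F2=1 -> F1&~F2 -> 0
  row 13 [1101]: F1=0 F2=1 -> F1&~F2 -> 0
  row 14 [1110]: F1=0 F2=1 -> F1&~F2 -> 0
  row 15 [1111]: F1=1 F2=1 -> F1&~F2 -> 0
Full result column, 4 rows per line (u,v fixed per line; w,z runs 00..11 left to right):
  rows 0-3 [u,v=00]: 0000  = hex 0
  rows 4-7 [u,v=01]: 0000  = hex 0
  rows 8-11 [u,v=10]: 0110  = hex 6
  rows 12-15 [u,v=11]: 0000  = hex 0
Counterexample vector (row 0 .. row 15) = 0000000001100000
Output column grouped in 4s = 0000 0000 0110 0000 = 0x0060
Convert to decimal digit by digit (value = value*16 + digit):
  0 -> 0
  0*16 + 0 = 0
  0*16 + 6 = 6
  6*16 + 0 = 96
Decimal = 96

96


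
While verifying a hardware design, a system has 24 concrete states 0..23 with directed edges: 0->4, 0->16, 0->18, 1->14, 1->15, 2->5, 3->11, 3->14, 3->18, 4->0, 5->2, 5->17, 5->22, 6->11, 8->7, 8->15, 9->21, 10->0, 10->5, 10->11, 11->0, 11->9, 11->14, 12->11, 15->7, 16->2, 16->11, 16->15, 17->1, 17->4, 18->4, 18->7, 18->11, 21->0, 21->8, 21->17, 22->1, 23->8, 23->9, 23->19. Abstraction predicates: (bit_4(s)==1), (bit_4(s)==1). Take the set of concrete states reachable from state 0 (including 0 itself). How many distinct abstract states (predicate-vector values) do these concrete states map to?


BFS from 0:
Concrete reachable: {0, 1, 2, 4, 5, 7, 8, 9, 11, 14, 15, 16, 17, 18, 21, 22}
Abstract via predicates (bit_4(s)==1), (bit_4(s)==1):
  (0,0) <- {0, 1, 2, 4, 5, 7, 8, 9, 11, 14, 15}
  (1,1) <- {16, 17, 18, 21, 22}
Distinct abstract states = 2

2
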